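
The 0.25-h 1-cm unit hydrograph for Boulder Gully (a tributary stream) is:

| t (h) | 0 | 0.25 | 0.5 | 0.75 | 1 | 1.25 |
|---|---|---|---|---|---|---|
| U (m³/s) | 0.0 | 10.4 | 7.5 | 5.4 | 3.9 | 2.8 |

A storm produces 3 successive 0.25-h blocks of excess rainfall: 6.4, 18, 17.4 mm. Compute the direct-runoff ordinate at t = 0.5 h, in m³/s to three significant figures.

By discrete convolution, Q_j = Σ (P_i / 10 mm) · U_{j−i}.
At t = 0.5 h (j=2): Q = (6.4/10)·7.5 + (18/10)·10.4 + (17.4/10)·0.0 = 23.5 m³/s.

Q ≈ 23.5 m³/s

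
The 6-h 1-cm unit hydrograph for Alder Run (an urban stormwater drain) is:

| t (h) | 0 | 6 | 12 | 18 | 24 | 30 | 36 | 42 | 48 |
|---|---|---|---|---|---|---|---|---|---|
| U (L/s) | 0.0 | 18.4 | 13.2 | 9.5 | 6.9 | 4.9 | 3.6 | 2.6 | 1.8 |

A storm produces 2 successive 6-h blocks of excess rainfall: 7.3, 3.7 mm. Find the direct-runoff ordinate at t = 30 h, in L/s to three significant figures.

Q ≈ 6.13 L/s

By discrete convolution, Q_j = Σ (P_i / 10 mm) · U_{j−i}.
At t = 30 h (j=5): Q = (7.3/10)·4.9 + (3.7/10)·6.9 = 6.13 L/s.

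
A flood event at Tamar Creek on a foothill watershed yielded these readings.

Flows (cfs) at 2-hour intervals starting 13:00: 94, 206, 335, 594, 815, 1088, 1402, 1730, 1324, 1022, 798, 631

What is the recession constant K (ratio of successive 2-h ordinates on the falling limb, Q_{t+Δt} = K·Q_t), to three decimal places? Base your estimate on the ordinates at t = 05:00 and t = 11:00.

K ≈ 0.781

Using the recession-limb readings at t = 05:00 and t = 11:00: Q falls from 1324 to 631 cfs over 3 intervals.
K = (Q₂/Q₁)^(1/3) = (631/1324)^(1/3) = 0.781.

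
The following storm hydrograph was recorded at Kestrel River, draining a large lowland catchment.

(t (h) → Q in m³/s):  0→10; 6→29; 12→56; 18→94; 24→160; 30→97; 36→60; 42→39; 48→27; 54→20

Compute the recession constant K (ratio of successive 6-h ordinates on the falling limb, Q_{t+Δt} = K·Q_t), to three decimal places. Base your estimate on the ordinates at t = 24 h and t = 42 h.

K ≈ 0.625

Using the recession-limb readings at t = 24 h and t = 42 h: Q falls from 160 to 39 m³/s over 3 intervals.
K = (Q₂/Q₁)^(1/3) = (39/160)^(1/3) = 0.625.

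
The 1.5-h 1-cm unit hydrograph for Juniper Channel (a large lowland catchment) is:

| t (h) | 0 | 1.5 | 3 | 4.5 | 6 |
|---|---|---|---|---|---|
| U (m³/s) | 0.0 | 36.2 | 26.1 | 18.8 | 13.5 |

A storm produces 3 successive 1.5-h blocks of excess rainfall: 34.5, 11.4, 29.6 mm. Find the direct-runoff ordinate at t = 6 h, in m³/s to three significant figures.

By discrete convolution, Q_j = Σ (P_i / 10 mm) · U_{j−i}.
At t = 6 h (j=4): Q = (34.5/10)·13.5 + (11.4/10)·18.8 + (29.6/10)·26.1 = 145 m³/s.

Q ≈ 145 m³/s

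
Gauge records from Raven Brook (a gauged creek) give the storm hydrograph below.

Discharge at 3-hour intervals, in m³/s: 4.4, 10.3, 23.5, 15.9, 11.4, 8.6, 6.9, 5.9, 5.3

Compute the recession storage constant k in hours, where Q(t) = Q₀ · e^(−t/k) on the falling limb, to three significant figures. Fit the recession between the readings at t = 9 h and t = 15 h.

k ≈ 9.76 h

On the falling limb, Q drops from 15.9 to 8.6 m³/s between t = 9 h and t = 15 h (Δt = 6 h).
k = −Δt / ln(Q₂/Q₁) = −6 / ln(8.6/15.9) = 9.76 h.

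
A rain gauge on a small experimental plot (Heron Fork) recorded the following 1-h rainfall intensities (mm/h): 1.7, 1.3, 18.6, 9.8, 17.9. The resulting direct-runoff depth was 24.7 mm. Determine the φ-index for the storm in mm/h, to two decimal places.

φ ≈ 7.20 mm/h

Only the 3 blocks with intensity above φ contribute runoff: 18.6, 9.8, 17.9 mm/h.
Σ(I−φ)·Δt = d  ⇒  (18.6+9.8+17.9 − 3φ)·1 = 24.7
φ = (46.30 − 24.7/1) / 3 = 7.20 mm/h.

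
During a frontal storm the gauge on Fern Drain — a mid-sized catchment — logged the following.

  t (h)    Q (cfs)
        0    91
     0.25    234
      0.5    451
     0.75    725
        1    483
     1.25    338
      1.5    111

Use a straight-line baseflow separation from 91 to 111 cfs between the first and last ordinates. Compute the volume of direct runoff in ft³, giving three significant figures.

V ≈ 1.55 × 10^6 ft³

Direct-runoff ordinates (Q − Q_b): 0.00, 139.67, 353.33, 624.00, 378.67, 230.33, 0.00 cfs.
ΣQ_DR = 1726 cfs.
With Δt = 0.25 h = 900 s, V = ΣQ_DR · Δt = 1726 × 900 = 1.55 × 10^6 ft³.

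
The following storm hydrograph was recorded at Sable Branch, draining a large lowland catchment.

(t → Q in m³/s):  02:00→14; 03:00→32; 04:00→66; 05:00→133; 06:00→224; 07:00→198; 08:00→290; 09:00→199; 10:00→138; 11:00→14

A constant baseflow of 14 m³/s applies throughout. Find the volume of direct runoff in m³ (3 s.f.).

Direct-runoff ordinates (Q − Q_b): 0.0, 18.0, 52.0, 119.0, 210.0, 184.0, 276.0, 185.0, 124.0, 0.0 m³/s.
ΣQ_DR = 1168 m³/s.
With Δt = 1 h = 3600 s, V = ΣQ_DR · Δt = 1168 × 3600 = 4.20 × 10^6 m³.

V ≈ 4.20 × 10^6 m³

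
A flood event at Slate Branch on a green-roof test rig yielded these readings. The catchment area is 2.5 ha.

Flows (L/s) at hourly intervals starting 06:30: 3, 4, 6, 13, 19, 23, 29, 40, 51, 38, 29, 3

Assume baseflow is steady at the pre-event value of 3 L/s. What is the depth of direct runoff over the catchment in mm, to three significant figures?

Direct runoff: 0.0, 1.0, 3.0, 10.0, 16.0, 20.0, 26.0, 37.0, 48.0, 35.0, 26.0, 0.0 L/s; ΣQ_DR = 222.0 L/s.
V = ΣQ_DR · Δt = 222.0 × 3600 s = 7.992 × 10^5 L.
Over A = 2.5 ha, depth = V / A = 32.0 mm.

d ≈ 32.0 mm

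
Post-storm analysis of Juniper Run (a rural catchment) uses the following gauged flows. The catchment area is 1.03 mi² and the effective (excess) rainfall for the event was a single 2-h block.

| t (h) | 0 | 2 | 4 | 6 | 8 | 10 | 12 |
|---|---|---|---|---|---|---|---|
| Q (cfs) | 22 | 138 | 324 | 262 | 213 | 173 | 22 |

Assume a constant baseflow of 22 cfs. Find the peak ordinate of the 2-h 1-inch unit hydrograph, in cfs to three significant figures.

Direct runoff: 0.0, 116.0, 302.0, 240.0, 191.0, 151.0, 0.0 cfs; ΣQ_DR = 1000 cfs, peak = 302.0 cfs.
Runoff depth d = ΣQ_DR·Δt / A = 1000 × 7200 / (1.03 mi²) = 3.009 in.
The 1-inch UH is the DRH scaled by (1 in)/d, so U_p = 302.0 × 1/3.009 = 100 cfs.

U_p ≈ 100 cfs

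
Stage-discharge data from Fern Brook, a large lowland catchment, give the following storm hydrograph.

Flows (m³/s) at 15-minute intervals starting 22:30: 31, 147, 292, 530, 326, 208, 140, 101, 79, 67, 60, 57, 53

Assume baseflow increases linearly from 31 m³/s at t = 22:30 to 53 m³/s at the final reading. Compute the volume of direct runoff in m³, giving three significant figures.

V ≈ 1.39 × 10^6 m³

Direct-runoff ordinates (Q − Q_b): 0.00, 114.17, 257.33, 493.50, 287.67, 167.83, 98.00, 57.17, 33.33, 19.50, 10.67, 5.83, 0.00 m³/s.
ΣQ_DR = 1545 m³/s.
With Δt = 0.25 h = 900 s, V = ΣQ_DR · Δt = 1545 × 900 = 1.39 × 10^6 m³.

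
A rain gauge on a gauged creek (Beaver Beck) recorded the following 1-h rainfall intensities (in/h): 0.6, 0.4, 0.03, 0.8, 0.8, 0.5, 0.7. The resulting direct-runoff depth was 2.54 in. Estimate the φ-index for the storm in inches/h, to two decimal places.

φ ≈ 0.21 in/h

Only the 6 blocks with intensity above φ contribute runoff: 0.6, 0.4, 0.8, 0.8, 0.5, 0.7 in/h.
Σ(I−φ)·Δt = d  ⇒  (0.6+0.4+0.8+0.8+0.5+0.7 − 6φ)·1 = 2.54
φ = (3.800 − 2.54/1) / 6 = 0.21 in/h.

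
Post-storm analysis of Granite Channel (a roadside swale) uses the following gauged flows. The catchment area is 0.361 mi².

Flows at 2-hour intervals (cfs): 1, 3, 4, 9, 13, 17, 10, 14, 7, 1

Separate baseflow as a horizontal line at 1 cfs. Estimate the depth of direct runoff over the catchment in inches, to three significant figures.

Direct runoff: 0.0, 2.0, 3.0, 8.0, 12.0, 16.0, 9.0, 13.0, 6.0, 0.0 cfs; ΣQ_DR = 69.00 cfs.
V = ΣQ_DR · Δt = 69.00 × 7200 s = 4.968 × 10^5 ft³.
Over A = 0.361 mi², depth = V / A = 0.592 in.

d ≈ 0.592 in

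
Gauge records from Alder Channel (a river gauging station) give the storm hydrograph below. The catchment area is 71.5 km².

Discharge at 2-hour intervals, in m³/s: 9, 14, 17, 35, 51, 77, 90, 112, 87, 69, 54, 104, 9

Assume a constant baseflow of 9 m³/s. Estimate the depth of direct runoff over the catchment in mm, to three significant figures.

d ≈ 61.5 mm

Direct runoff: 0.0, 5.0, 8.0, 26.0, 42.0, 68.0, 81.0, 103.0, 78.0, 60.0, 45.0, 95.0, 0.0 m³/s; ΣQ_DR = 611.0 m³/s.
V = ΣQ_DR · Δt = 611.0 × 7200 s = 4.399 × 10^6 m³.
Over A = 71.5 km², depth = V / A = 61.5 mm.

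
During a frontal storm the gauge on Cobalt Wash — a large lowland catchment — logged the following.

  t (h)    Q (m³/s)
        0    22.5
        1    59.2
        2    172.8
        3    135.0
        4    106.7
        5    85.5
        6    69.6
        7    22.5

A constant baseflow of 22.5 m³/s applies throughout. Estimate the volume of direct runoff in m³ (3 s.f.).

Direct-runoff ordinates (Q − Q_b): 0.0, 36.7, 150.3, 112.5, 84.2, 63.0, 47.1, 0.0 m³/s.
ΣQ_DR = 493.8 m³/s.
With Δt = 1 h = 3600 s, V = ΣQ_DR · Δt = 493.8 × 3600 = 1.78 × 10^6 m³.

V ≈ 1.78 × 10^6 m³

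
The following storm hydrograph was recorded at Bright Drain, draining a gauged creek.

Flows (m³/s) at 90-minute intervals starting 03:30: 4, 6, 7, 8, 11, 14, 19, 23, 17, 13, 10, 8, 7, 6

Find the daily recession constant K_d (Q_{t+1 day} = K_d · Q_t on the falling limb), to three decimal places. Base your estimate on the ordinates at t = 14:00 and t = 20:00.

Between t = 14:00 and t = 20:00 the flow falls from 23 to 8 m³/s over 4×1.5 h = 6 h.
Per-interval ratio K = (8/23)^(1/4) = 0.7680; K_d = K^(24/1.5) = 0.015.

K_d ≈ 0.015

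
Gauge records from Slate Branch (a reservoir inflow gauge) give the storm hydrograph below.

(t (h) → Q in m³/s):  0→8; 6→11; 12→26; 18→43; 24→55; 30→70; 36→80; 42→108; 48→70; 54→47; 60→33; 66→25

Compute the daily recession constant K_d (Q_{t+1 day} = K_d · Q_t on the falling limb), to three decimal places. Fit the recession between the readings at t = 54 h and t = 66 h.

K_d ≈ 0.283

Between t = 54 h and t = 66 h the flow falls from 47 to 25 m³/s over 2×6 h = 12 h.
Per-interval ratio K = (25/47)^(1/2) = 0.7293; K_d = K^(24/6) = 0.283.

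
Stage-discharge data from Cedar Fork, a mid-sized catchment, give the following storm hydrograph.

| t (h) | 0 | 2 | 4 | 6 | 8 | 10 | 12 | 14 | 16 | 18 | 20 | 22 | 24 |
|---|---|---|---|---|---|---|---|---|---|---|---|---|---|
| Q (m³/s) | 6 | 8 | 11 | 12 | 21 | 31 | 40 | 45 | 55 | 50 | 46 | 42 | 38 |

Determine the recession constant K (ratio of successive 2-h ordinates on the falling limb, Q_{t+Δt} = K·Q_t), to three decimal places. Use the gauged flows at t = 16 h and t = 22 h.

K ≈ 0.914

Using the recession-limb readings at t = 16 h and t = 22 h: Q falls from 55 to 42 m³/s over 3 intervals.
K = (Q₂/Q₁)^(1/3) = (42/55)^(1/3) = 0.914.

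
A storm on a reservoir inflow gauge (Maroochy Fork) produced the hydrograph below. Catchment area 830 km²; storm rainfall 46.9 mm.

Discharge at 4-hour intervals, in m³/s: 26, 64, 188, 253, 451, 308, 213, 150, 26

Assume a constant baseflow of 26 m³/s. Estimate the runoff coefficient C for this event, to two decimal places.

C ≈ 0.53

ΣQ_DR = 1445 m³/s; V = ΣQ_DR·Δt = 2.081 × 10^7 m³.
Runoff depth d = V / A = 25.07 mm.
C = d / P = 25.07 / 46.9 = 0.53.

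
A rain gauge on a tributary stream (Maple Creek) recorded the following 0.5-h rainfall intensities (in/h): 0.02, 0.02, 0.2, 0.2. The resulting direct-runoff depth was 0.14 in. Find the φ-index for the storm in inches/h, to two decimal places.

φ ≈ 0.06 in/h

Only the 2 blocks with intensity above φ contribute runoff: 0.2, 0.2 in/h.
Σ(I−φ)·Δt = d  ⇒  (0.2+0.2 − 2φ)·0.5 = 0.14
φ = (0.4000 − 0.14/0.5) / 2 = 0.06 in/h.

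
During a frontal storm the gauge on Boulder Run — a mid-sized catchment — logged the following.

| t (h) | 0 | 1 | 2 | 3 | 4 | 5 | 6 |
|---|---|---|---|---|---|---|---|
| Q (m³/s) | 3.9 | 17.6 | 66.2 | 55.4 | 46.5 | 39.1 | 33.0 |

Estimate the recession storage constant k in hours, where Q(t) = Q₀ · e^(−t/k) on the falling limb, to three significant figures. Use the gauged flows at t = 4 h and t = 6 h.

On the falling limb, Q drops from 46.5 to 33.0 m³/s between t = 4 h and t = 6 h (Δt = 2 h).
k = −Δt / ln(Q₂/Q₁) = −2 / ln(33.0/46.5) = 5.83 h.

k ≈ 5.83 h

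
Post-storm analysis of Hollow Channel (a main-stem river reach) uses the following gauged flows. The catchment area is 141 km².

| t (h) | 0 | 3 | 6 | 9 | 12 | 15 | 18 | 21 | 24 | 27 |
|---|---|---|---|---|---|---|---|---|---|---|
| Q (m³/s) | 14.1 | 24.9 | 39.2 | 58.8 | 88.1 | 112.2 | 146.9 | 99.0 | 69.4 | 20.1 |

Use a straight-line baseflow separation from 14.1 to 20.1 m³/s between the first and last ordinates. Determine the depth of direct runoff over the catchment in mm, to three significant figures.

Direct runoff: 0.00, 10.13, 23.77, 42.70, 71.33, 94.77, 128.80, 80.23, 49.97, 0.00 m³/s; ΣQ_DR = 501.7 m³/s.
V = ΣQ_DR · Δt = 501.7 × 10800 s = 5.418 × 10^6 m³.
Over A = 141 km², depth = V / A = 38.4 mm.

d ≈ 38.4 mm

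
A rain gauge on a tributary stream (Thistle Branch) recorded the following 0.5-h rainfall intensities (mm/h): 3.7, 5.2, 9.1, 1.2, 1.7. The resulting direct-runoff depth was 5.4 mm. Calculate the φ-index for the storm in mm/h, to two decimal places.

φ ≈ 2.40 mm/h

Only the 3 blocks with intensity above φ contribute runoff: 3.7, 5.2, 9.1 mm/h.
Σ(I−φ)·Δt = d  ⇒  (3.7+5.2+9.1 − 3φ)·0.5 = 5.4
φ = (18.00 − 5.4/0.5) / 3 = 2.40 mm/h.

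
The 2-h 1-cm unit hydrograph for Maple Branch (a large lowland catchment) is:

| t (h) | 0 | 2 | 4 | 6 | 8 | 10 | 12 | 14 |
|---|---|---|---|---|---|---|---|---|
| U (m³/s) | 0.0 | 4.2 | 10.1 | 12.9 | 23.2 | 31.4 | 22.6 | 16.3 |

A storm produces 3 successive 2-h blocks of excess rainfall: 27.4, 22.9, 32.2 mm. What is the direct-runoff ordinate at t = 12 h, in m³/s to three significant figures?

Q ≈ 209 m³/s

By discrete convolution, Q_j = Σ (P_i / 10 mm) · U_{j−i}.
At t = 12 h (j=6): Q = (27.4/10)·22.6 + (22.9/10)·31.4 + (32.2/10)·23.2 = 209 m³/s.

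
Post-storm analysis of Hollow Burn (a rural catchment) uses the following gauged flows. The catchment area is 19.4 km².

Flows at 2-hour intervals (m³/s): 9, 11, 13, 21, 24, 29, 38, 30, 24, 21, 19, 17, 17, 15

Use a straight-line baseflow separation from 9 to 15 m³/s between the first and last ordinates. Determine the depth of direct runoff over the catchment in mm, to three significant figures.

d ≈ 44.5 mm

Direct runoff: 0.00, 1.54, 3.08, 10.62, 13.15, 17.69, 26.23, 17.77, 11.31, 7.85, 5.38, 2.92, 2.46, 0.00 m³/s; ΣQ_DR = 120.0 m³/s.
V = ΣQ_DR · Δt = 120.0 × 7200 s = 8.640 × 10^5 m³.
Over A = 19.4 km², depth = V / A = 44.5 mm.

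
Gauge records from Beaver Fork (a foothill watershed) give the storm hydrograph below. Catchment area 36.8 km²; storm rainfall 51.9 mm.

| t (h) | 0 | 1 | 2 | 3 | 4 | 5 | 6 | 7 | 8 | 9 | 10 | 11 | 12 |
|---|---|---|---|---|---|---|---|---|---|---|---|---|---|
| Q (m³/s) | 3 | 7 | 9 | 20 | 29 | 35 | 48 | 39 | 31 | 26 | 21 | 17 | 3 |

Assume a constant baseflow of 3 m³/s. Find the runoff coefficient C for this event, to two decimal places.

ΣQ_DR = 249.0 m³/s; V = ΣQ_DR·Δt = 8.964 × 10^5 m³.
Runoff depth d = V / A = 24.36 mm.
C = d / P = 24.36 / 51.9 = 0.47.

C ≈ 0.47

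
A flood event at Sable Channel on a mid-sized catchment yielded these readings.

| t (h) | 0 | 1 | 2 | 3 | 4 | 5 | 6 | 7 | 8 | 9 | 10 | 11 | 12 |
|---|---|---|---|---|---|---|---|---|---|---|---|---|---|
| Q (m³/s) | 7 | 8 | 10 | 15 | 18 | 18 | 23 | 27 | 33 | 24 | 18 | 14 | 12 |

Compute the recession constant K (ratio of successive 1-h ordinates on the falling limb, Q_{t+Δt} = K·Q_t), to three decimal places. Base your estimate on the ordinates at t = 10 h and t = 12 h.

Using the recession-limb readings at t = 10 h and t = 12 h: Q falls from 18 to 12 m³/s over 2 intervals.
K = (Q₂/Q₁)^(1/2) = (12/18)^(1/2) = 0.816.

K ≈ 0.816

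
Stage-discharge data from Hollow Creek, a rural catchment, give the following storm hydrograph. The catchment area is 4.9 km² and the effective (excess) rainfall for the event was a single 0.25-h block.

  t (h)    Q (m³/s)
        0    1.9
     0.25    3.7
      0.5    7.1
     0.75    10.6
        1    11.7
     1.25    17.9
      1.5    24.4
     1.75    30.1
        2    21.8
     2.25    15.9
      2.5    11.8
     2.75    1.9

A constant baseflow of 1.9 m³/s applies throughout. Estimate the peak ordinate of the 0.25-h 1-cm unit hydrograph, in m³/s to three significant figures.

U_p ≈ 11.3 m³/s

Direct runoff: 0.0, 1.8, 5.2, 8.7, 9.8, 16.0, 22.5, 28.2, 19.9, 14.0, 9.9, 0.0 m³/s; ΣQ_DR = 136.0 m³/s, peak = 28.2 m³/s.
Runoff depth d = ΣQ_DR·Δt / A = 136.0 × 900 / (4.9 km²) = 24.98 mm.
The 1-cm UH is the DRH scaled by (10 mm)/d, so U_p = 28.2 × 10/24.98 = 11.3 m³/s.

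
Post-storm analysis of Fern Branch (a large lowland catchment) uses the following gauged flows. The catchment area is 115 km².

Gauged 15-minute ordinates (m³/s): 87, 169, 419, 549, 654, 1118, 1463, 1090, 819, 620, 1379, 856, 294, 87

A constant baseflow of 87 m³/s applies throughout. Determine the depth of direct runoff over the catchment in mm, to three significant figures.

d ≈ 65.6 mm

Direct runoff: 0.0, 82.0, 332.0, 462.0, 567.0, 1031.0, 1376.0, 1003.0, 732.0, 533.0, 1292.0, 769.0, 207.0, 0.0 m³/s; ΣQ_DR = 8386 m³/s.
V = ΣQ_DR · Δt = 8386 × 900 s = 7.547 × 10^6 m³.
Over A = 115 km², depth = V / A = 65.6 mm.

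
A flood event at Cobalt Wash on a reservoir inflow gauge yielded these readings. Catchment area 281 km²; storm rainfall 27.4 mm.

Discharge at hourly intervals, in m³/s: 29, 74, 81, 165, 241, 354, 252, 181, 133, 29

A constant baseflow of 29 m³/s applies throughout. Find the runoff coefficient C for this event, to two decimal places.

C ≈ 0.58

ΣQ_DR = 1249 m³/s; V = ΣQ_DR·Δt = 4.496 × 10^6 m³.
Runoff depth d = V / A = 16.00 mm.
C = d / P = 16.00 / 27.4 = 0.58.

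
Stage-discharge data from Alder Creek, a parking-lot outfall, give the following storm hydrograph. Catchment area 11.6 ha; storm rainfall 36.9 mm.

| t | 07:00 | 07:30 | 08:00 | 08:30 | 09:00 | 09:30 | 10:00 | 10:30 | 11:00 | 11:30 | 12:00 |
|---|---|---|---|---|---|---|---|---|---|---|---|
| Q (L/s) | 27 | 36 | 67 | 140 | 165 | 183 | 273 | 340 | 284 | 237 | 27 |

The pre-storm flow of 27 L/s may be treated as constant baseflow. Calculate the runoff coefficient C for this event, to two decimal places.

C ≈ 0.62

ΣQ_DR = 1482 L/s; V = ΣQ_DR·Δt = 2.668 × 10^6 L.
Runoff depth d = V / A = 23.00 mm.
C = d / P = 23.00 / 36.9 = 0.62.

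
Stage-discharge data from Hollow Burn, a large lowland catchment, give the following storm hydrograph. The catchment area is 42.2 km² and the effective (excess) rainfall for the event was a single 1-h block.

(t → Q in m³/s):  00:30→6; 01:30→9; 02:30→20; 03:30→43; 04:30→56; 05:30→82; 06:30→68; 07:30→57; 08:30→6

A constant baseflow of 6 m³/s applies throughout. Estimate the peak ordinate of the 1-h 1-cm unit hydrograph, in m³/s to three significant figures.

U_p ≈ 30.4 m³/s

Direct runoff: 0.0, 3.0, 14.0, 37.0, 50.0, 76.0, 62.0, 51.0, 0.0 m³/s; ΣQ_DR = 293.0 m³/s, peak = 76.0 m³/s.
Runoff depth d = ΣQ_DR·Δt / A = 293.0 × 3600 / (42.2 km²) = 25.00 mm.
The 1-cm UH is the DRH scaled by (10 mm)/d, so U_p = 76.0 × 10/25.00 = 30.4 m³/s.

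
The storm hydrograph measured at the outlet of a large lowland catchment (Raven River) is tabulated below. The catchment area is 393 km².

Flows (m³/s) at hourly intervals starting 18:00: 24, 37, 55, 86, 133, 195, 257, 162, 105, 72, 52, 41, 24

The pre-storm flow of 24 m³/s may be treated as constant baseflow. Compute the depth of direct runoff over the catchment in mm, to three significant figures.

Direct runoff: 0.0, 13.0, 31.0, 62.0, 109.0, 171.0, 233.0, 138.0, 81.0, 48.0, 28.0, 17.0, 0.0 m³/s; ΣQ_DR = 931.0 m³/s.
V = ΣQ_DR · Δt = 931.0 × 3600 s = 3.352 × 10^6 m³.
Over A = 393 km², depth = V / A = 8.53 mm.

d ≈ 8.53 mm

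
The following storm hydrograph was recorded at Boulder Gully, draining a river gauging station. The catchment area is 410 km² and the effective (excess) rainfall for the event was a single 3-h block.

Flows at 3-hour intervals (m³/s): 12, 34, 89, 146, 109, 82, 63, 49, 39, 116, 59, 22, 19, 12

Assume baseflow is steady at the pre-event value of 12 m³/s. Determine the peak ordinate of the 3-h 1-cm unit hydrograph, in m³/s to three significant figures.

U_p ≈ 74.5 m³/s

Direct runoff: 0.0, 22.0, 77.0, 134.0, 97.0, 70.0, 51.0, 37.0, 27.0, 104.0, 47.0, 10.0, 7.0, 0.0 m³/s; ΣQ_DR = 683.0 m³/s, peak = 134.0 m³/s.
Runoff depth d = ΣQ_DR·Δt / A = 683.0 × 10800 / (410 km²) = 17.99 mm.
The 1-cm UH is the DRH scaled by (10 mm)/d, so U_p = 134.0 × 10/17.99 = 74.5 m³/s.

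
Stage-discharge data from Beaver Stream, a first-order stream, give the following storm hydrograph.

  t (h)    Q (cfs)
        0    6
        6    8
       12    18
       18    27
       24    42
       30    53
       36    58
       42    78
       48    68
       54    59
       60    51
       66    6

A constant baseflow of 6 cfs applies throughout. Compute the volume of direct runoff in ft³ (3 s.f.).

Direct-runoff ordinates (Q − Q_b): 0.0, 2.0, 12.0, 21.0, 36.0, 47.0, 52.0, 72.0, 62.0, 53.0, 45.0, 0.0 cfs.
ΣQ_DR = 402.0 cfs.
With Δt = 6 h = 21600 s, V = ΣQ_DR · Δt = 402.0 × 21600 = 8.68 × 10^6 ft³.

V ≈ 8.68 × 10^6 ft³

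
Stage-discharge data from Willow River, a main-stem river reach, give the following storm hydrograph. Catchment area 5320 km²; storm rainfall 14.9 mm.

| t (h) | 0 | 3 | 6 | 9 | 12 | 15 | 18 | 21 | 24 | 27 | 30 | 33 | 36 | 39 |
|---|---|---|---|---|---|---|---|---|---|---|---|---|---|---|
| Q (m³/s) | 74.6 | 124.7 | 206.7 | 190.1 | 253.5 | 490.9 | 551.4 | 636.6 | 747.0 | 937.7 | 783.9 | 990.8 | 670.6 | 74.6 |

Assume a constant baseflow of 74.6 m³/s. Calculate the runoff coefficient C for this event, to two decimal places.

C ≈ 0.78

ΣQ_DR = 5689 m³/s; V = ΣQ_DR·Δt = 6.144 × 10^7 m³.
Runoff depth d = V / A = 11.55 mm.
C = d / P = 11.55 / 14.9 = 0.78.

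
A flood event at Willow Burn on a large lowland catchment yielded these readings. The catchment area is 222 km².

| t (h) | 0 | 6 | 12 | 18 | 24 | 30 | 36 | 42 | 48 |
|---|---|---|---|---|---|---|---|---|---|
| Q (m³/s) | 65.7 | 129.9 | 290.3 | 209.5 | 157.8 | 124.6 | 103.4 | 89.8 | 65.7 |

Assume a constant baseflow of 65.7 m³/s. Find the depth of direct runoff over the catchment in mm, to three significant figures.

d ≈ 62.8 mm

Direct runoff: 0.0, 64.2, 224.6, 143.8, 92.1, 58.9, 37.7, 24.1, 0.0 m³/s; ΣQ_DR = 645.4 m³/s.
V = ΣQ_DR · Δt = 645.4 × 21600 s = 1.394 × 10^7 m³.
Over A = 222 km², depth = V / A = 62.8 mm.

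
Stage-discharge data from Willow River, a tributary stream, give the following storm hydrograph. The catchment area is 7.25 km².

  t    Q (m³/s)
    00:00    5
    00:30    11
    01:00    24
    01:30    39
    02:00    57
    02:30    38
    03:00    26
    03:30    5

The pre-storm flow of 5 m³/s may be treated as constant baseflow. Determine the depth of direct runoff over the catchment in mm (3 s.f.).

d ≈ 41.0 mm

Direct runoff: 0.0, 6.0, 19.0, 34.0, 52.0, 33.0, 21.0, 0.0 m³/s; ΣQ_DR = 165.0 m³/s.
V = ΣQ_DR · Δt = 165.0 × 1800 s = 2.970 × 10^5 m³.
Over A = 7.25 km², depth = V / A = 41.0 mm.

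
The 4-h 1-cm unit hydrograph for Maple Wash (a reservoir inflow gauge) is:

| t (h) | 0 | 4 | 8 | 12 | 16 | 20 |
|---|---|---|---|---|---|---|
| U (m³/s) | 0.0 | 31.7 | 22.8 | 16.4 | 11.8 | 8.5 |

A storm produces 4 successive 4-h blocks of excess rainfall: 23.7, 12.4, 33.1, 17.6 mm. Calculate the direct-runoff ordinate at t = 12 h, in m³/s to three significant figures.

By discrete convolution, Q_j = Σ (P_i / 10 mm) · U_{j−i}.
At t = 12 h (j=3): Q = (23.7/10)·16.4 + (12.4/10)·22.8 + (33.1/10)·31.7 + (17.6/10)·0.0 = 172 m³/s.

Q ≈ 172 m³/s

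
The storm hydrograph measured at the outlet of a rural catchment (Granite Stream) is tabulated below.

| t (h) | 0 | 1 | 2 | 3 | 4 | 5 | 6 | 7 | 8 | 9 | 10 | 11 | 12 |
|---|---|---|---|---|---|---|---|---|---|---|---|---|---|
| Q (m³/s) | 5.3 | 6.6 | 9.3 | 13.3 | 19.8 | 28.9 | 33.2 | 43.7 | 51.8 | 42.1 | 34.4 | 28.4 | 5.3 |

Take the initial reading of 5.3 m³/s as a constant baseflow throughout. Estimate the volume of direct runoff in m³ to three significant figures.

V ≈ 9.12 × 10^5 m³

Direct-runoff ordinates (Q − Q_b): 0.0, 1.3, 4.0, 8.0, 14.5, 23.6, 27.9, 38.4, 46.5, 36.8, 29.1, 23.1, 0.0 m³/s.
ΣQ_DR = 253.2 m³/s.
With Δt = 1 h = 3600 s, V = ΣQ_DR · Δt = 253.2 × 3600 = 9.12 × 10^5 m³.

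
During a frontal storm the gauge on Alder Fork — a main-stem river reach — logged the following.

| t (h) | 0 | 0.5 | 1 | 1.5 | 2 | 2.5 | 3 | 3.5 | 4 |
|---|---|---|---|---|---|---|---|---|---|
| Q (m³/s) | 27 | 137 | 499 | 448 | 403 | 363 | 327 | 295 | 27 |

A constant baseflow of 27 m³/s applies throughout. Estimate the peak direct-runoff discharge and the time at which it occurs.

Q_p = 472.0 m³/s at t = 1 h

Subtracting baseflow gives direct-runoff ordinates: 0.0, 110.0, 472.0, 421.0, 376.0, 336.0, 300.0, 268.0, 0.0 m³/s.
The maximum is 472.0 m³/s, occurring at the reading for t = 1 h.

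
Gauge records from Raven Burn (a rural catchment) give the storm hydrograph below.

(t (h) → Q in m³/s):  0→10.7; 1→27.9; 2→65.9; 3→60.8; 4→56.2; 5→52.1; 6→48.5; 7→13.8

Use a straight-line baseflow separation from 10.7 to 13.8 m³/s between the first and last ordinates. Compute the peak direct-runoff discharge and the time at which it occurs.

Q_p = 54.31 m³/s at t = 2 h

Subtracting baseflow gives direct-runoff ordinates: 0.00, 16.76, 54.31, 48.77, 43.73, 39.19, 35.14, 0.00 m³/s.
The maximum is 54.31 m³/s, occurring at the reading for t = 2 h.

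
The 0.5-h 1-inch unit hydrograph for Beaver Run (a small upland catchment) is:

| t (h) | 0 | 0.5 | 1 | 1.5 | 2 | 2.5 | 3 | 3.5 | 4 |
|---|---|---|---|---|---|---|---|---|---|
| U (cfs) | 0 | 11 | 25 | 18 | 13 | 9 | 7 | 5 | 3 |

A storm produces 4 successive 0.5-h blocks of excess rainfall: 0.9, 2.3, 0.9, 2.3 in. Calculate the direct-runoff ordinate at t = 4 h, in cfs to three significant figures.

By discrete convolution, Q_j = Σ (P_i / 1 in) · U_{j−i}.
At t = 4 h (j=8): Q = (0.9/1)·3 + (2.3/1)·5 + (0.9/1)·7 + (2.3/1)·9 = 41.2 cfs.

Q ≈ 41.2 cfs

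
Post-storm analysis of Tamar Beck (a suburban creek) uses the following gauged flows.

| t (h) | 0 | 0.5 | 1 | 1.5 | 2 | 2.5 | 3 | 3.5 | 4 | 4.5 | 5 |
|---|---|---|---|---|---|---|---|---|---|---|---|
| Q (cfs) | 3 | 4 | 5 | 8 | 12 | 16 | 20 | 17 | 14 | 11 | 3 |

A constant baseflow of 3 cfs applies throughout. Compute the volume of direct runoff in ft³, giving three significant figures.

Direct-runoff ordinates (Q − Q_b): 0.0, 1.0, 2.0, 5.0, 9.0, 13.0, 17.0, 14.0, 11.0, 8.0, 0.0 cfs.
ΣQ_DR = 80.00 cfs.
With Δt = 0.5 h = 1800 s, V = ΣQ_DR · Δt = 80.00 × 1800 = 1.44 × 10^5 ft³.

V ≈ 1.44 × 10^5 ft³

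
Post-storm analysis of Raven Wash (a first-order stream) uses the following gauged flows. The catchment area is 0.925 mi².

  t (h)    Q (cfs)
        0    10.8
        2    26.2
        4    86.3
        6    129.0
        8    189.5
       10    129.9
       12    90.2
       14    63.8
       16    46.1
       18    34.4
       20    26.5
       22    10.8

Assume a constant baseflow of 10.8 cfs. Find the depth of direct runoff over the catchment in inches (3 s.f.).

Direct runoff: 0.0, 15.4, 75.5, 118.2, 178.7, 119.1, 79.4, 53.0, 35.3, 23.6, 15.7, 0.0 cfs; ΣQ_DR = 713.9 cfs.
V = ΣQ_DR · Δt = 713.9 × 7200 s = 5.140 × 10^6 ft³.
Over A = 0.925 mi², depth = V / A = 2.39 in.

d ≈ 2.39 in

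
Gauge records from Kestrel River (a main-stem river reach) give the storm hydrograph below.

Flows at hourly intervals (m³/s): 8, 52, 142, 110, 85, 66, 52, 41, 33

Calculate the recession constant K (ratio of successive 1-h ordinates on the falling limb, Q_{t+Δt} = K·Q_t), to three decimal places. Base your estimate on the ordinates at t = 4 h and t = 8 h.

Using the recession-limb readings at t = 4 h and t = 8 h: Q falls from 85 to 33 m³/s over 4 intervals.
K = (Q₂/Q₁)^(1/4) = (33/85)^(1/4) = 0.789.

K ≈ 0.789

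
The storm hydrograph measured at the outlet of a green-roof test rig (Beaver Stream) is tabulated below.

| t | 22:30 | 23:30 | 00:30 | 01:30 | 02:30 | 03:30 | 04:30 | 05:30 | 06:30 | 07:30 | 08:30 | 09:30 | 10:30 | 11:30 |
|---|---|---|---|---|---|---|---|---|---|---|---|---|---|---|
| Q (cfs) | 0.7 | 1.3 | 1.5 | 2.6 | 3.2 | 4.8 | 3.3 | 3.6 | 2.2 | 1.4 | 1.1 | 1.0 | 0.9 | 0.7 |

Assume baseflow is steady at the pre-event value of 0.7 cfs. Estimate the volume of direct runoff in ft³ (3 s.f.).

V ≈ 66600 ft³

Direct-runoff ordinates (Q − Q_b): 0.0, 0.6, 0.8, 1.9, 2.5, 4.1, 2.6, 2.9, 1.5, 0.7, 0.4, 0.3, 0.2, 0.0 cfs.
ΣQ_DR = 18.50 cfs.
With Δt = 1 h = 3600 s, V = ΣQ_DR · Δt = 18.50 × 3600 = 66600 ft³.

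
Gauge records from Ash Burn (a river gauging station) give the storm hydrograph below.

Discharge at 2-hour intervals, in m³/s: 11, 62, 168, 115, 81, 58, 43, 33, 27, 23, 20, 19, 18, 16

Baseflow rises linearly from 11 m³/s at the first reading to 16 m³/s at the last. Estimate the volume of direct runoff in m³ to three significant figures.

Direct-runoff ordinates (Q − Q_b): 0.00, 50.62, 156.23, 102.85, 68.46, 45.08, 29.69, 19.31, 12.92, 8.54, 5.15, 3.77, 2.38, 0.00 m³/s.
ΣQ_DR = 505.0 m³/s.
With Δt = 2 h = 7200 s, V = ΣQ_DR · Δt = 505.0 × 7200 = 3.64 × 10^6 m³.

V ≈ 3.64 × 10^6 m³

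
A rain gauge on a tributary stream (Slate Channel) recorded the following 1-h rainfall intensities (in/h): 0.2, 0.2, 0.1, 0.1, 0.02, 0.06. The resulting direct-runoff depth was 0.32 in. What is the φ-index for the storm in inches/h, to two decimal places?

φ ≈ 0.07 in/h

Only the 4 blocks with intensity above φ contribute runoff: 0.2, 0.2, 0.1, 0.1 in/h.
Σ(I−φ)·Δt = d  ⇒  (0.2+0.2+0.1+0.1 − 4φ)·1 = 0.32
φ = (0.6000 − 0.32/1) / 4 = 0.07 in/h.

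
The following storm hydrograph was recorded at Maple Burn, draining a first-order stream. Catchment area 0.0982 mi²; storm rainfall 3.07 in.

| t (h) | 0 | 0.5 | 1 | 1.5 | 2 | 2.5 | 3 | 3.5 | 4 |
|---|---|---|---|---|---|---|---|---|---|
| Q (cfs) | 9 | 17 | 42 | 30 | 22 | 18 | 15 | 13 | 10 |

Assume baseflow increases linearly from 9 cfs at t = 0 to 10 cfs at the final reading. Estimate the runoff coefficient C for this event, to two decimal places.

C ≈ 0.23

ΣQ_DR = 90.50 cfs; V = ΣQ_DR·Δt = 1.629 × 10^5 ft³.
Runoff depth d = V / A = 0.7140 in.
C = d / P = 0.7140 / 3.07 = 0.23.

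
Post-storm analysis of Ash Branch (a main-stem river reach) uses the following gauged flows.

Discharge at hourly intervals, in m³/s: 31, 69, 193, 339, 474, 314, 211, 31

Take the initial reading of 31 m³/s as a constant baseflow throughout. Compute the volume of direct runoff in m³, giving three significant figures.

Direct-runoff ordinates (Q − Q_b): 0.0, 38.0, 162.0, 308.0, 443.0, 283.0, 180.0, 0.0 m³/s.
ΣQ_DR = 1414 m³/s.
With Δt = 1 h = 3600 s, V = ΣQ_DR · Δt = 1414 × 3600 = 5.09 × 10^6 m³.

V ≈ 5.09 × 10^6 m³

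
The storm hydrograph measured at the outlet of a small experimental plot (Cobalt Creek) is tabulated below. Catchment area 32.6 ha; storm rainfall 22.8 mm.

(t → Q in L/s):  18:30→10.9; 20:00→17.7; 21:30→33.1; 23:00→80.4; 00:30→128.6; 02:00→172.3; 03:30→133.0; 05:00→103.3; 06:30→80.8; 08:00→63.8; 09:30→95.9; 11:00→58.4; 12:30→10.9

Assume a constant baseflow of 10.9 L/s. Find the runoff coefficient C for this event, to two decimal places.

C ≈ 0.62

ΣQ_DR = 847.4 L/s; V = ΣQ_DR·Δt = 4.576 × 10^6 L.
Runoff depth d = V / A = 14.04 mm.
C = d / P = 14.04 / 22.8 = 0.62.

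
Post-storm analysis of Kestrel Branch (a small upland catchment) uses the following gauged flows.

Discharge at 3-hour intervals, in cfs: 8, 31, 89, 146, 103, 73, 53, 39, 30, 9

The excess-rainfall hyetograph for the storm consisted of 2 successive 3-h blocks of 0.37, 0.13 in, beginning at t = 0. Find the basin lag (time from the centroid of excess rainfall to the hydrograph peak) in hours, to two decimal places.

Centroid of excess rainfall: t_c = Σ P_i·t̄_i / ΣP_i = 2.2800 h (block centres at 1.5, 4.5 h).
Hydrograph peak occurs at t = 9 h, so basin lag t_L = 9 − 2.2800 = 6.72 h.

t_L ≈ 6.72 h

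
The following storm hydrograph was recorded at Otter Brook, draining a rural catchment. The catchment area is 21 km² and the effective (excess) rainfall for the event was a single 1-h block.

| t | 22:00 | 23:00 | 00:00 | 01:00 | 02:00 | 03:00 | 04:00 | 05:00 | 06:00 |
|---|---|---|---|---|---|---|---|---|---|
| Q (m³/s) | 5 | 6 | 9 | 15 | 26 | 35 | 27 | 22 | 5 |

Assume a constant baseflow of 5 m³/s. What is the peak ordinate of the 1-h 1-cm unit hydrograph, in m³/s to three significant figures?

Direct runoff: 0.0, 1.0, 4.0, 10.0, 21.0, 30.0, 22.0, 17.0, 0.0 m³/s; ΣQ_DR = 105.0 m³/s, peak = 30.0 m³/s.
Runoff depth d = ΣQ_DR·Δt / A = 105.0 × 3600 / (21 km²) = 18.00 mm.
The 1-cm UH is the DRH scaled by (10 mm)/d, so U_p = 30.0 × 10/18.00 = 16.7 m³/s.

U_p ≈ 16.7 m³/s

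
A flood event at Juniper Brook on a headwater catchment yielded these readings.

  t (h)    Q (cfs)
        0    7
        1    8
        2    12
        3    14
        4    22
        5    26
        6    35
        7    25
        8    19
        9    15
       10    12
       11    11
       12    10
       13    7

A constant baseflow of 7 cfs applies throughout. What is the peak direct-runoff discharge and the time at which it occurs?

Q_p = 28.0 cfs at t = 6 h

Subtracting baseflow gives direct-runoff ordinates: 0.0, 1.0, 5.0, 7.0, 15.0, 19.0, 28.0, 18.0, 12.0, 8.0, 5.0, 4.0, 3.0, 0.0 cfs.
The maximum is 28.0 cfs, occurring at the reading for t = 6 h.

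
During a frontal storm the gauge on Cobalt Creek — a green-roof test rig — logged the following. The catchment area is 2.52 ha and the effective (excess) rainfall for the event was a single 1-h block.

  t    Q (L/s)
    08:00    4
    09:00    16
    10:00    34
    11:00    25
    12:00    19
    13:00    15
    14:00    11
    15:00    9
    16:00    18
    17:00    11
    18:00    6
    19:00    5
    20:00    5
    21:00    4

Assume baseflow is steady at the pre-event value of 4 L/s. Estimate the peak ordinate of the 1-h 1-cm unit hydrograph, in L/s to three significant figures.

U_p ≈ 16.7 L/s

Direct runoff: 0.0, 12.0, 30.0, 21.0, 15.0, 11.0, 7.0, 5.0, 14.0, 7.0, 2.0, 1.0, 1.0, 0.0 L/s; ΣQ_DR = 126.0 L/s, peak = 30.0 L/s.
Runoff depth d = ΣQ_DR·Δt / A = 126.0 × 3600 / (2.52 ha) = 18.00 mm.
The 1-cm UH is the DRH scaled by (10 mm)/d, so U_p = 30.0 × 10/18.00 = 16.7 L/s.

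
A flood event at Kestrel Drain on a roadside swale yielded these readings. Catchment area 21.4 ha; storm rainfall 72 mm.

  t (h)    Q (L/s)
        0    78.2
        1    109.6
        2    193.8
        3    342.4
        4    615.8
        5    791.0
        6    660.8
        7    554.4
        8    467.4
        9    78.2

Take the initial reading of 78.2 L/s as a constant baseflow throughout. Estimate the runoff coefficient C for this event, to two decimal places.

C ≈ 0.73

ΣQ_DR = 3110 L/s; V = ΣQ_DR·Δt = 1.119 × 10^7 L.
Runoff depth d = V / A = 52.31 mm.
C = d / P = 52.31 / 72 = 0.73.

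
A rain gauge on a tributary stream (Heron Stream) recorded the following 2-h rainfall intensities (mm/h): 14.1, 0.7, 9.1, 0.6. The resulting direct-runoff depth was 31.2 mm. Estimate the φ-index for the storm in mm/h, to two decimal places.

Only the 2 blocks with intensity above φ contribute runoff: 14.1, 9.1 mm/h.
Σ(I−φ)·Δt = d  ⇒  (14.1+9.1 − 2φ)·2 = 31.2
φ = (23.20 − 31.2/2) / 2 = 3.80 mm/h.

φ ≈ 3.80 mm/h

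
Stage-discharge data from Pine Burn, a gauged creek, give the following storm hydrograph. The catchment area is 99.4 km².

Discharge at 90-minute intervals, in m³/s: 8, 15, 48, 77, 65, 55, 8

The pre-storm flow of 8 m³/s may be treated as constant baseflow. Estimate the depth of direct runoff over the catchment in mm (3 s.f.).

Direct runoff: 0.0, 7.0, 40.0, 69.0, 57.0, 47.0, 0.0 m³/s; ΣQ_DR = 220.0 m³/s.
V = ΣQ_DR · Δt = 220.0 × 5400 s = 1.188 × 10^6 m³.
Over A = 99.4 km², depth = V / A = 12.0 mm.

d ≈ 12.0 mm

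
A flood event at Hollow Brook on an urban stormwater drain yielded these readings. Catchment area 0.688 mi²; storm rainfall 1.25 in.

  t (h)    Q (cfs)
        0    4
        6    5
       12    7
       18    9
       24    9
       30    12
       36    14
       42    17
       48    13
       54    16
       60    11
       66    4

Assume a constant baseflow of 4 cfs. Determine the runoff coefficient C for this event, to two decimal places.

C ≈ 0.79

ΣQ_DR = 73.00 cfs; V = ΣQ_DR·Δt = 1.577 × 10^6 ft³.
Runoff depth d = V / A = 0.9865 in.
C = d / P = 0.9865 / 1.25 = 0.79.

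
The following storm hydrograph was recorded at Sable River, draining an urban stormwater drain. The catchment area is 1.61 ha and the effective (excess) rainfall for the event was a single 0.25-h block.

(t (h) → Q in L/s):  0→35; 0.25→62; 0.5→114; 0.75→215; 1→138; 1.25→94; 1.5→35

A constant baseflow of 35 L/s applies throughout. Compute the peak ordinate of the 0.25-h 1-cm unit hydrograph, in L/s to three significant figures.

Direct runoff: 0.0, 27.0, 79.0, 180.0, 103.0, 59.0, 0.0 L/s; ΣQ_DR = 448.0 L/s, peak = 180.0 L/s.
Runoff depth d = ΣQ_DR·Δt / A = 448.0 × 900 / (1.61 ha) = 25.04 mm.
The 1-cm UH is the DRH scaled by (10 mm)/d, so U_p = 180.0 × 10/25.04 = 71.9 L/s.

U_p ≈ 71.9 L/s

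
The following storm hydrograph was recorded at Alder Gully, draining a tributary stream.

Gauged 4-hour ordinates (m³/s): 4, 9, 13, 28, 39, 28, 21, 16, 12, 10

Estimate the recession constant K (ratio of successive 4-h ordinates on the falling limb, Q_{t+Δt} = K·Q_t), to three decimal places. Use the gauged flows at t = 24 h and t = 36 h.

K ≈ 0.781

Using the recession-limb readings at t = 24 h and t = 36 h: Q falls from 21 to 10 m³/s over 3 intervals.
K = (Q₂/Q₁)^(1/3) = (10/21)^(1/3) = 0.781.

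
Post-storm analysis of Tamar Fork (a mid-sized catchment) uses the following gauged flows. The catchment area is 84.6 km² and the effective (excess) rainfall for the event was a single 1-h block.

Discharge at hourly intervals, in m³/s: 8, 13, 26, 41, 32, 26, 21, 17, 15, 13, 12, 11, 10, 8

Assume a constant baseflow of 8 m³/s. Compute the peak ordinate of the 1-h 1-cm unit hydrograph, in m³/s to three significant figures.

U_p ≈ 55.0 m³/s

Direct runoff: 0.0, 5.0, 18.0, 33.0, 24.0, 18.0, 13.0, 9.0, 7.0, 5.0, 4.0, 3.0, 2.0, 0.0 m³/s; ΣQ_DR = 141.0 m³/s, peak = 33.0 m³/s.
Runoff depth d = ΣQ_DR·Δt / A = 141.0 × 3600 / (84.6 km²) = 6.000 mm.
The 1-cm UH is the DRH scaled by (10 mm)/d, so U_p = 33.0 × 10/6.000 = 55.0 m³/s.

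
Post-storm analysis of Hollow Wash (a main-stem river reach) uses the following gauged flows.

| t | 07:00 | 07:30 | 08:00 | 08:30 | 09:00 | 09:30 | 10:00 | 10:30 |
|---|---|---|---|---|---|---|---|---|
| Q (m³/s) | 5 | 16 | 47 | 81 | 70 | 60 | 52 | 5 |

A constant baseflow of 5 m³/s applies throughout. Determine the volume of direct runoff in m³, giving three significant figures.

V ≈ 5.33 × 10^5 m³

Direct-runoff ordinates (Q − Q_b): 0.0, 11.0, 42.0, 76.0, 65.0, 55.0, 47.0, 0.0 m³/s.
ΣQ_DR = 296.0 m³/s.
With Δt = 0.5 h = 1800 s, V = ΣQ_DR · Δt = 296.0 × 1800 = 5.33 × 10^5 m³.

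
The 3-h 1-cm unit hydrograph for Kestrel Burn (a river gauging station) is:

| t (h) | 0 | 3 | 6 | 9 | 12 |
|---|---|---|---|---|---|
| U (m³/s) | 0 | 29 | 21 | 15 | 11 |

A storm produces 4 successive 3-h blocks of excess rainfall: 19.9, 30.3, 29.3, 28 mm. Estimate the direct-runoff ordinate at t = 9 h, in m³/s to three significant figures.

Q ≈ 178 m³/s

By discrete convolution, Q_j = Σ (P_i / 10 mm) · U_{j−i}.
At t = 9 h (j=3): Q = (19.9/10)·15 + (30.3/10)·21 + (29.3/10)·29 + (28/10)·0 = 178 m³/s.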